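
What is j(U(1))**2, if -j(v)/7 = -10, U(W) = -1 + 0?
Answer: 4900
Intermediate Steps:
U(W) = -1
j(v) = 70 (j(v) = -7*(-10) = 70)
j(U(1))**2 = 70**2 = 4900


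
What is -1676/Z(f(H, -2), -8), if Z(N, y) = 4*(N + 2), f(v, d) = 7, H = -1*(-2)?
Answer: -419/9 ≈ -46.556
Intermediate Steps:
H = 2
Z(N, y) = 8 + 4*N (Z(N, y) = 4*(2 + N) = 8 + 4*N)
-1676/Z(f(H, -2), -8) = -1676/(8 + 4*7) = -1676/(8 + 28) = -1676/36 = -1676*1/36 = -419/9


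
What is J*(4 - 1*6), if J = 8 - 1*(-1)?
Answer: -18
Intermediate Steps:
J = 9 (J = 8 + 1 = 9)
J*(4 - 1*6) = 9*(4 - 1*6) = 9*(4 - 6) = 9*(-2) = -18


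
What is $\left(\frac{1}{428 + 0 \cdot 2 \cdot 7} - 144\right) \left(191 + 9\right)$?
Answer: $- \frac{3081550}{107} \approx -28800.0$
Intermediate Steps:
$\left(\frac{1}{428 + 0 \cdot 2 \cdot 7} - 144\right) \left(191 + 9\right) = \left(\frac{1}{428 + 0 \cdot 7} - 144\right) 200 = \left(\frac{1}{428 + 0} - 144\right) 200 = \left(\frac{1}{428} - 144\right) 200 = \left(- \frac{61631}{428}\right) 200 = - \frac{3081550}{107}$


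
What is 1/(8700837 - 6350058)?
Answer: 1/2350779 ≈ 4.2539e-7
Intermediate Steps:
1/(8700837 - 6350058) = 1/2350779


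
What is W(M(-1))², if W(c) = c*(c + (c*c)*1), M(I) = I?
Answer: 0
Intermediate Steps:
W(c) = c*(c + c²) (W(c) = c*(c + c²*1) = c*(c + c²))
W(M(-1))² = ((-1)²*(1 - 1))² = (1*0)² = 0² = 0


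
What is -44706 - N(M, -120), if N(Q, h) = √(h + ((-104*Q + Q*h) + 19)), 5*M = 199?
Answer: -44706 - 3*I*√25045/5 ≈ -44706.0 - 94.954*I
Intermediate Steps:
M = 199/5 (M = (⅕)*199 = 199/5 ≈ 39.800)
N(Q, h) = √(19 + h - 104*Q + Q*h) (N(Q, h) = √(h + (19 - 104*Q + Q*h)) = √(19 + h - 104*Q + Q*h))
-44706 - N(M, -120) = -44706 - √(19 - 120 - 104*199/5 + (199/5)*(-120)) = -44706 - √(19 - 120 - 20696/5 - 4776) = -44706 - √(-45081/5) = -44706 - 3*I*√25045/5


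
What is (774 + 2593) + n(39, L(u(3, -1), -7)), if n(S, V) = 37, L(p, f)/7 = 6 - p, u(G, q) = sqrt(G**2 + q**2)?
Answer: 3404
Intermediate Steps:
L(p, f) = 42 - 7*p (L(p, f) = 7*(6 - p) = 42 - 7*p)
(774 + 2593) + n(39, L(u(3, -1), -7)) = (774 + 2593) + 37 = 3367 + 37 = 3404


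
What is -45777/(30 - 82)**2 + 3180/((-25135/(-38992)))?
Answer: 66826137069/13593008 ≈ 4916.2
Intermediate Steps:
-45777/(30 - 82)**2 + 3180/((-25135/(-38992))) = -45777/((-52)**2) + 3180/((-25135*(-1/38992))) = -45777/2704 + 3180/(25135/38992) = -45777*1/2704 + 3180*(38992/25135) = -45777/2704 + 24798912/5027 = 66826137069/13593008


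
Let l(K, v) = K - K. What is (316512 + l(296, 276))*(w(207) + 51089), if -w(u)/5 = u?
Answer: 15842691648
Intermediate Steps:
l(K, v) = 0
w(u) = -5*u
(316512 + l(296, 276))*(w(207) + 51089) = (316512 + 0)*(-5*207 + 51089) = 316512*(-1035 + 51089) = 316512*50054 = 15842691648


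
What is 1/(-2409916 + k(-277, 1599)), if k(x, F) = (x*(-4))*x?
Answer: -1/2716832 ≈ -3.6808e-7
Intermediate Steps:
k(x, F) = -4*x² (k(x, F) = (-4*x)*x = -4*x²)
1/(-2409916 + k(-277, 1599)) = 1/(-2409916 - 4*(-277)²) = 1/(-2409916 - 4*76729) = 1/(-2409916 - 306916) = 1/(-2716832) = -1/2716832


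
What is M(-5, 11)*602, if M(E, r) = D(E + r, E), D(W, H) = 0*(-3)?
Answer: 0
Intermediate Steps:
D(W, H) = 0
M(E, r) = 0
M(-5, 11)*602 = 0*602 = 0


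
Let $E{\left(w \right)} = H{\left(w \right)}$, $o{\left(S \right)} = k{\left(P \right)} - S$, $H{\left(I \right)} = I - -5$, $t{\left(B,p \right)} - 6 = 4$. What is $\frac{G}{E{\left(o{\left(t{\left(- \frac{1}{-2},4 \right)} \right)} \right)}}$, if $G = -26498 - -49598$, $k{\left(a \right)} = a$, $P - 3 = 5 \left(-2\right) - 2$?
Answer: $-1650$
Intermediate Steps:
$t{\left(B,p \right)} = 10$ ($t{\left(B,p \right)} = 6 + 4 = 10$)
$P = -9$ ($P = 3 + \left(5 \left(-2\right) - 2\right) = 3 - 12 = -9$)
$H{\left(I \right)} = 5 + I$ ($H{\left(I \right)} = I + 5 = 5 + I$)
$o{\left(S \right)} = -9 - S$
$E{\left(w \right)} = 5 + w$
$G = 23100$ ($G = -26498 + 49598 = 23100$)
$\frac{G}{E{\left(o{\left(t{\left(- \frac{1}{-2},4 \right)} \right)} \right)}} = \frac{23100}{5 - 19} = \frac{23100}{-14} = 23100 \left(- \frac{1}{14}\right) = -1650$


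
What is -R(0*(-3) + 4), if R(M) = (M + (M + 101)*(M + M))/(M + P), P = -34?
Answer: 422/15 ≈ 28.133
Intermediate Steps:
R(M) = (M + 2*M*(101 + M))/(-34 + M) (R(M) = (M + (M + 101)*(M + M))/(M - 34) = (M + (101 + M)*(2*M))/(-34 + M) = (M + 2*M*(101 + M))/(-34 + M))
-R(0*(-3) + 4) = -(0*(-3) + 4)*(203 + 2*(0*(-3) + 4))/(-34 + (0*(-3) + 4)) = -(0 + 4)*(203 + 2*(0 + 4))/(-34 + (0 + 4)) = -4*(203 + 2*4)/(-34 + 4) = -4*(203 + 8)/(-30) = -4*(-1)*211/30 = -1*(-422/15) = 422/15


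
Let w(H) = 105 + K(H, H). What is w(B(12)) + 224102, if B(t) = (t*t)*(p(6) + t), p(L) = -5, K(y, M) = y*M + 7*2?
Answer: 1240285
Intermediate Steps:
K(y, M) = 14 + M*y (K(y, M) = M*y + 14 = 14 + M*y)
B(t) = t²*(-5 + t) (B(t) = (t*t)*(-5 + t) = t²*(-5 + t))
w(H) = 119 + H² (w(H) = 105 + (14 + H*H) = 105 + (14 + H²) = 119 + H²)
w(B(12)) + 224102 = (119 + (12²*(-5 + 12))²) + 224102 = (119 + (144*7)²) + 224102 = (119 + 1008²) + 224102 = (119 + 1016064) + 224102 = 1016183 + 224102 = 1240285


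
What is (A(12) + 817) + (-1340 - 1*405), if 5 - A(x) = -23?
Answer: -900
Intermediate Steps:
A(x) = 28 (A(x) = 5 - 1*(-23) = 5 + 23 = 28)
(A(12) + 817) + (-1340 - 1*405) = (28 + 817) + (-1340 - 1*405) = 845 + (-1340 - 405) = 845 - 1745 = -900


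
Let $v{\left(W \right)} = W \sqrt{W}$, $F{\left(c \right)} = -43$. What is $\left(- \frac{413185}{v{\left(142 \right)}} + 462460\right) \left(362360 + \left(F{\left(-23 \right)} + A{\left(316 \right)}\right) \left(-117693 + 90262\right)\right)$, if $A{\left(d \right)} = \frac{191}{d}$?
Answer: $\frac{55726299008205}{79} - \frac{199154701861395 \sqrt{142}}{6371824} \approx 7.0502 \cdot 10^{11}$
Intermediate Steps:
$v{\left(W \right)} = W^{\frac{3}{2}}$
$\left(- \frac{413185}{v{\left(142 \right)}} + 462460\right) \left(362360 + \left(F{\left(-23 \right)} + A{\left(316 \right)}\right) \left(-117693 + 90262\right)\right) = \left(- \frac{413185}{142^{\frac{3}{2}}} + 462460\right) \left(362360 + \left(-43 + \frac{191}{316}\right) \left(-117693 + 90262\right)\right) = \left(- \frac{413185}{142 \sqrt{142}} + 462460\right) \left(362360 + \left(-43 + 191 \cdot \frac{1}{316}\right) \left(-27431\right)\right) = \left(- 413185 \frac{\sqrt{142}}{20164} + 462460\right) \left(362360 + \left(-43 + \frac{191}{316}\right) \left(-27431\right)\right) = \left(- \frac{413185 \sqrt{142}}{20164} + 462460\right) \left(362360 - - \frac{367493107}{316}\right) = \left(462460 - \frac{413185 \sqrt{142}}{20164}\right) \left(362360 + \frac{367493107}{316}\right) = \left(462460 - \frac{413185 \sqrt{142}}{20164}\right) \frac{481998867}{316} = \frac{55726299008205}{79} - \frac{199154701861395 \sqrt{142}}{6371824}$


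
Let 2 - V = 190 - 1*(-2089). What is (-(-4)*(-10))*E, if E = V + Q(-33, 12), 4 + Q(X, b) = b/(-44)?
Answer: 1003760/11 ≈ 91251.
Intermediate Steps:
V = -2277 (V = 2 - (190 - 1*(-2089)) = 2 - (190 + 2089) = 2 - 1*2279 = 2 - 2279 = -2277)
Q(X, b) = -4 - b/44 (Q(X, b) = -4 + b/(-44) = -4 + b*(-1/44) = -4 - b/44)
E = -25094/11 (E = -2277 + (-4 - 1/44*12) = -2277 + (-4 - 3/11) = -2277 - 47/11 = -25094/11 ≈ -2281.3)
(-(-4)*(-10))*E = -(-4)*(-10)*(-25094/11) = -1*40*(-25094/11) = -40*(-25094/11) = 1003760/11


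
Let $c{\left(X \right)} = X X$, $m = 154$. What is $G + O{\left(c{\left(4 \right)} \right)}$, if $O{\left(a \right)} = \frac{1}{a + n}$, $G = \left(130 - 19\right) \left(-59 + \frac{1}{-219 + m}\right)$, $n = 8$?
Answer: $- \frac{10219039}{1560} \approx -6550.7$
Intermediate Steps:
$c{\left(X \right)} = X^{2}$
$G = - \frac{425796}{65}$ ($G = \left(130 - 19\right) \left(-59 + \frac{1}{-219 + 154}\right) = 111 \left(-59 + \frac{1}{-65}\right) = 111 \left(-59 - \frac{1}{65}\right) = 111 \left(- \frac{3836}{65}\right) = - \frac{425796}{65} \approx -6550.7$)
$O{\left(a \right)} = \frac{1}{8 + a}$ ($O{\left(a \right)} = \frac{1}{a + 8} = \frac{1}{8 + a}$)
$G + O{\left(c{\left(4 \right)} \right)} = - \frac{425796}{65} + \frac{1}{8 + 4^{2}} = - \frac{425796}{65} + \frac{1}{8 + 16} = - \frac{425796}{65} + \frac{1}{24} = - \frac{10219039}{1560}$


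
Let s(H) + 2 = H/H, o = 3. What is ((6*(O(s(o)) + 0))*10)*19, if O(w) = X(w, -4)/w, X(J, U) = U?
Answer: 4560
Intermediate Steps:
s(H) = -1 (s(H) = -2 + H/H = -2 + 1 = -1)
O(w) = -4/w
((6*(O(s(o)) + 0))*10)*19 = ((6*(-4/(-1) + 0))*10)*19 = ((6*(-4*(-1) + 0))*10)*19 = ((6*(4 + 0))*10)*19 = ((6*4)*10)*19 = (24*10)*19 = 240*19 = 4560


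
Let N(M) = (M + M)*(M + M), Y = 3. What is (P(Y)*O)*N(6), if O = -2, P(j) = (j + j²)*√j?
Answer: -3456*√3 ≈ -5986.0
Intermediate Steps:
N(M) = 4*M² (N(M) = (2*M)*(2*M) = 4*M²)
P(j) = √j*(j + j²)
(P(Y)*O)*N(6) = ((3^(3/2)*(1 + 3))*(-2))*(4*6²) = (((3*√3)*4)*(-2))*(4*36) = ((12*√3)*(-2))*144 = -24*√3*144 = -3456*√3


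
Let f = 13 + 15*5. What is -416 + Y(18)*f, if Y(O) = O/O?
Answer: -328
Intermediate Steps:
Y(O) = 1
f = 88 (f = 13 + 75 = 88)
-416 + Y(18)*f = -416 + 1*88 = -416 + 88 = -328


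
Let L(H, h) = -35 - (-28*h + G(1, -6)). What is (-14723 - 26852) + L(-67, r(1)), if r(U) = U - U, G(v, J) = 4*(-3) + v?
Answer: -41599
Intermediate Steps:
G(v, J) = -12 + v
r(U) = 0
L(H, h) = -24 + 28*h (L(H, h) = -35 - (-28*h + (-12 + 1)) = -35 - (-28*h - 11) = -35 - (-11 - 28*h) = -35 + (11 + 28*h) = -24 + 28*h)
(-14723 - 26852) + L(-67, r(1)) = (-14723 - 26852) + (-24 + 28*0) = -41575 + (-24 + 0) = -41575 - 24 = -41599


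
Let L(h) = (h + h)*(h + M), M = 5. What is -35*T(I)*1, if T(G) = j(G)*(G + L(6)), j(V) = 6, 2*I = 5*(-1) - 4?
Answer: -26775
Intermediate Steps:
I = -9/2 (I = (5*(-1) - 4)/2 = (-5 - 4)/2 = (½)*(-9) = -9/2 ≈ -4.5000)
L(h) = 2*h*(5 + h) (L(h) = (h + h)*(h + 5) = (2*h)*(5 + h) = 2*h*(5 + h))
T(G) = 792 + 6*G (T(G) = 6*(G + 2*6*(5 + 6)) = 6*(G + 2*6*11) = 6*(G + 132) = 6*(132 + G) = 792 + 6*G)
-35*T(I)*1 = -35*(792 + 6*(-9/2))*1 = -35*(792 - 27)*1 = -35*765*1 = -26775*1 = -26775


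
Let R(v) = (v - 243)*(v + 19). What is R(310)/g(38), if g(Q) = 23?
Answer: 22043/23 ≈ 958.39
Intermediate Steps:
R(v) = (-243 + v)*(19 + v)
R(310)/g(38) = (-4617 + 310**2 - 224*310)/23 = (-4617 + 96100 - 69440)*(1/23) = 22043*(1/23) = 22043/23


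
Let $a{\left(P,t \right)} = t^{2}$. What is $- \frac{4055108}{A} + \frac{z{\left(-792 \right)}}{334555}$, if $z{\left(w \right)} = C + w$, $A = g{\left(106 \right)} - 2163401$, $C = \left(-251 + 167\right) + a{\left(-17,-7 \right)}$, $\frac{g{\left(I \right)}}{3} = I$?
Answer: $\frac{104220599023}{55666941005} \approx 1.8722$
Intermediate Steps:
$g{\left(I \right)} = 3 I$
$C = -35$ ($C = \left(-251 + 167\right) + \left(-7\right)^{2} = -84 + 49 = -35$)
$A = -2163083$ ($A = 3 \cdot 106 - 2163401 = 318 - 2163401 = -2163083$)
$z{\left(w \right)} = -35 + w$
$- \frac{4055108}{A} + \frac{z{\left(-792 \right)}}{334555} = - \frac{4055108}{-2163083} + \frac{-35 - 792}{334555} = \left(-4055108\right) \left(- \frac{1}{2163083}\right) - \frac{827}{334555} = \frac{4055108}{2163083} - \frac{827}{334555} = \frac{104220599023}{55666941005}$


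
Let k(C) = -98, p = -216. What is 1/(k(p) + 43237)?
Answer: 1/43139 ≈ 2.3181e-5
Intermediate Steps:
1/(k(p) + 43237) = 1/(-98 + 43237) = 1/43139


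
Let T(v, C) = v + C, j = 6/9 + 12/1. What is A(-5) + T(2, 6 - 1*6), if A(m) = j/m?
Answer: -8/15 ≈ -0.53333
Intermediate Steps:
j = 38/3 (j = 6*(⅑) + 12*1 = ⅔ + 12 = 38/3 ≈ 12.667)
A(m) = 38/(3*m)
T(v, C) = C + v
A(-5) + T(2, 6 - 1*6) = (38/3)/(-5) + ((6 - 1*6) + 2) = (38/3)*(-⅕) + ((6 - 6) + 2) = -38/15 + (0 + 2) = -38/15 + 2 = -8/15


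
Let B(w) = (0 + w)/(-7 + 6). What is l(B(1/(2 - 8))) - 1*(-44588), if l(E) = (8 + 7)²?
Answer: 44813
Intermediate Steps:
B(w) = -w (B(w) = w/(-1) = w*(-1) = -w)
l(E) = 225 (l(E) = 15² = 225)
l(B(1/(2 - 8))) - 1*(-44588) = 225 - 1*(-44588) = 225 + 44588 = 44813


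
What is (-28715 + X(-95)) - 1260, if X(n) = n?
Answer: -30070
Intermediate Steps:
(-28715 + X(-95)) - 1260 = (-28715 - 95) - 1260 = -28810 - 1260 = -30070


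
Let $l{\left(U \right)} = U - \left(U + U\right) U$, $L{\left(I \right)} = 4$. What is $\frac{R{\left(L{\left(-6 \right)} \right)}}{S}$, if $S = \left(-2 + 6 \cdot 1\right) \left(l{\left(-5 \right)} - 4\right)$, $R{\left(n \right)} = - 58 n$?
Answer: $\frac{58}{59} \approx 0.98305$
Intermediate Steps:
$l{\left(U \right)} = U - 2 U^{2}$ ($l{\left(U \right)} = U - 2 U U = U - 2 U^{2}$)
$S = -236$ ($S = \left(-2 + 6 \cdot 1\right) \left(- 5 \left(1 - -10\right) - 4\right) = \left(-2 + 6\right) \left(- 5 \left(1 + 10\right) - 4\right) = 4 \left(\left(-5\right) 11 - 4\right) = 4 \left(-55 - 4\right) = 4 \left(-59\right) = -236$)
$\frac{R{\left(L{\left(-6 \right)} \right)}}{S} = \frac{\left(-58\right) 4}{-236} = \left(- \frac{1}{236}\right) \left(-232\right) = \frac{58}{59}$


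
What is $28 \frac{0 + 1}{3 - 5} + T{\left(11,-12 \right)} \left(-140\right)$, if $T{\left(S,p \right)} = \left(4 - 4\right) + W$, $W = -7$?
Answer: $966$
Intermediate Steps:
$T{\left(S,p \right)} = -7$ ($T{\left(S,p \right)} = \left(4 - 4\right) - 7 = 0 - 7 = -7$)
$28 \frac{0 + 1}{3 - 5} + T{\left(11,-12 \right)} \left(-140\right) = 28 \frac{0 + 1}{3 - 5} - -980 = 28 \cdot 1 \frac{1}{-2} + 980 = 28 \cdot 1 \left(- \frac{1}{2}\right) + 980 = 28 \left(- \frac{1}{2}\right) + 980 = -14 + 980 = 966$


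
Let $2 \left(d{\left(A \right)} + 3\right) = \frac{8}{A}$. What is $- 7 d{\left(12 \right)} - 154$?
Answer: $- \frac{406}{3} \approx -135.33$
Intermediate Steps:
$d{\left(A \right)} = -3 + \frac{4}{A}$ ($d{\left(A \right)} = -3 + \frac{8 \frac{1}{A}}{2} = -3 + \frac{4}{A}$)
$- 7 d{\left(12 \right)} - 154 = - 7 \left(-3 + \frac{4}{12}\right) - 154 = - 7 \left(-3 + 4 \cdot \frac{1}{12}\right) - 154 = - 7 \left(-3 + \frac{1}{3}\right) - 154 = \left(-7\right) \left(- \frac{8}{3}\right) - 154 = \frac{56}{3} - 154 = - \frac{406}{3}$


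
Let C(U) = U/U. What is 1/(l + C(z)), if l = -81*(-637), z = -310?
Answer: 1/51598 ≈ 1.9381e-5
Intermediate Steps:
C(U) = 1
l = 51597
1/(l + C(z)) = 1/(51597 + 1) = 1/51598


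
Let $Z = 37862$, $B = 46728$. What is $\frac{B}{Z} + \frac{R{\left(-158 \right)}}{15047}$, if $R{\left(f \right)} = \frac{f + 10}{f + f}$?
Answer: $\frac{2524890089}{2045775073} \approx 1.2342$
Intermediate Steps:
$R{\left(f \right)} = \frac{10 + f}{2 f}$
$\frac{B}{Z} + \frac{R{\left(-158 \right)}}{15047} = \frac{46728}{37862} + \frac{\frac{1}{2} \frac{1}{-158} \left(10 - 158\right)}{15047} = 46728 \cdot \frac{1}{37862} + \frac{1}{2} \left(- \frac{1}{158}\right) \left(-148\right) \frac{1}{15047} = \frac{2124}{1721} + \frac{37}{79} \cdot \frac{1}{15047} = \frac{2124}{1721} + \frac{37}{1188713} = \frac{2524890089}{2045775073}$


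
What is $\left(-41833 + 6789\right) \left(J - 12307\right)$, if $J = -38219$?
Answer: $1770633144$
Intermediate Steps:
$\left(-41833 + 6789\right) \left(J - 12307\right) = \left(-41833 + 6789\right) \left(-38219 - 12307\right) = \left(-35044\right) \left(-50526\right) = 1770633144$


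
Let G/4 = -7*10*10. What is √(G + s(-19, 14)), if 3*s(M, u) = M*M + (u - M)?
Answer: I*√24018/3 ≈ 51.659*I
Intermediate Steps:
s(M, u) = -M/3 + u/3 + M²/3 (s(M, u) = (M*M + (u - M))/3 = (M² + (u - M))/3 = (u + M² - M)/3 = -M/3 + u/3 + M²/3)
G = -2800 (G = 4*(-7*10*10) = 4*(-70*10) = 4*(-700) = -2800)
√(G + s(-19, 14)) = √(-2800 + (-⅓*(-19) + (⅓)*14 + (⅓)*(-19)²)) = √(-2800 + (19/3 + 14/3 + (⅓)*361)) = √(-2800 + (19/3 + 14/3 + 361/3)) = √(-2800 + 394/3) = √(-8006/3) = I*√24018/3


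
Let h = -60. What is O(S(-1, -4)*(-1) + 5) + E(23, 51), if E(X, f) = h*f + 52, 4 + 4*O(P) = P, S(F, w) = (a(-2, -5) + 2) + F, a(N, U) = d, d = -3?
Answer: -12029/4 ≈ -3007.3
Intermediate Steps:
a(N, U) = -3
S(F, w) = -1 + F (S(F, w) = (-3 + 2) + F = -1 + F)
O(P) = -1 + P/4
E(X, f) = 52 - 60*f (E(X, f) = -60*f + 52 = 52 - 60*f)
O(S(-1, -4)*(-1) + 5) + E(23, 51) = (-1 + ((-1 - 1)*(-1) + 5)/4) + (52 - 60*51) = (-1 + (-2*(-1) + 5)/4) + (52 - 3060) = (-1 + (2 + 5)/4) - 3008 = (-1 + (¼)*7) - 3008 = (-1 + 7/4) - 3008 = ¾ - 3008 = -12029/4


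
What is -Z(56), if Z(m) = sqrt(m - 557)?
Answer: -I*sqrt(501) ≈ -22.383*I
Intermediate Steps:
Z(m) = sqrt(-557 + m)
-Z(56) = -sqrt(-557 + 56) = -sqrt(-501) = -I*sqrt(501)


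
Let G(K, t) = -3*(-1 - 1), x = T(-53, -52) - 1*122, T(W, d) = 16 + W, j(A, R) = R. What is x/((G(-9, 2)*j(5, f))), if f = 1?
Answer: -53/2 ≈ -26.500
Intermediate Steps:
x = -159 (x = (16 - 53) - 1*122 = -37 - 122 = -159)
G(K, t) = 6 (G(K, t) = -3*(-2) = 6)
x/((G(-9, 2)*j(5, f))) = -159/(6*1) = -159/6 = -159*⅙ = -53/2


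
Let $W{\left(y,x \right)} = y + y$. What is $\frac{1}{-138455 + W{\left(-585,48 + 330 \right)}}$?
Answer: $- \frac{1}{139625} \approx -7.162 \cdot 10^{-6}$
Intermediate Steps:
$W{\left(y,x \right)} = 2 y$
$\frac{1}{-138455 + W{\left(-585,48 + 330 \right)}} = \frac{1}{-138455 + 2 \left(-585\right)} = \frac{1}{-138455 - 1170} = \frac{1}{-139625} = - \frac{1}{139625}$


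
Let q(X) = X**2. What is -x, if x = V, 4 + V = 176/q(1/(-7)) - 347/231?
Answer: -1990873/231 ≈ -8618.5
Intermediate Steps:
V = 1990873/231 (V = -4 + (176/((1/(-7))**2) - 347/231) = -4 + (176/((-1/7)**2) - 347*1/231) = -4 + (176/(1/49) - 347/231) = -4 + (176*49 - 347/231) = -4 + (8624 - 347/231) = -4 + 1991797/231 = 1990873/231 ≈ 8618.5)
x = 1990873/231 ≈ 8618.5
-x = -1*1990873/231 = -1990873/231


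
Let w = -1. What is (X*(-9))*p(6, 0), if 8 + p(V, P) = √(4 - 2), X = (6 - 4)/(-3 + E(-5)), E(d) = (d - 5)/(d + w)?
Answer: -108 + 27*√2/2 ≈ -88.908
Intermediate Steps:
E(d) = (-5 + d)/(-1 + d) (E(d) = (d - 5)/(d - 1) = (-5 + d)/(-1 + d))
X = -3/2 (X = (6 - 4)/(-3 + (-5 - 5)/(-1 - 5)) = 2/(-3 - 10/(-6)) = 2/(-3 - ⅙*(-10)) = 2/(-3 + 5/3) = 2/(-4/3) = 2*(-¾) = -3/2 ≈ -1.5000)
p(V, P) = -8 + √2 (p(V, P) = -8 + √(4 - 2) = -8 + √2)
(X*(-9))*p(6, 0) = (-3/2*(-9))*(-8 + √2) = 27*(-8 + √2)/2 = -108 + 27*√2/2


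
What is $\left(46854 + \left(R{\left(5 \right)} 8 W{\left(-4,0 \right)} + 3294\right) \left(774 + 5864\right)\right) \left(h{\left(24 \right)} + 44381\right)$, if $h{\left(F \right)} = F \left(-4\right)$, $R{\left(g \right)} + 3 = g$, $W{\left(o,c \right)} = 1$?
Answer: $975095206690$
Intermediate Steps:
$R{\left(g \right)} = -3 + g$
$h{\left(F \right)} = - 4 F$
$\left(46854 + \left(R{\left(5 \right)} 8 W{\left(-4,0 \right)} + 3294\right) \left(774 + 5864\right)\right) \left(h{\left(24 \right)} + 44381\right) = \left(46854 + \left(\left(-3 + 5\right) 8 \cdot 1 + 3294\right) \left(774 + 5864\right)\right) \left(\left(-4\right) 24 + 44381\right) = \left(46854 + \left(2 \cdot 8 \cdot 1 + 3294\right) 6638\right) \left(-96 + 44381\right) = \left(46854 + \left(16 \cdot 1 + 3294\right) 6638\right) 44285 = \left(46854 + \left(16 + 3294\right) 6638\right) 44285 = \left(46854 + 3310 \cdot 6638\right) 44285 = \left(46854 + 21971780\right) 44285 = 22018634 \cdot 44285 = 975095206690$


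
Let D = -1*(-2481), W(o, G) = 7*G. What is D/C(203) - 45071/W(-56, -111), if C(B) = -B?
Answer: 1031668/22533 ≈ 45.785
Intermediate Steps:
D = 2481
D/C(203) - 45071/W(-56, -111) = 2481/((-1*203)) - 45071/(7*(-111)) = 2481/(-203) - 45071/(-777) = 2481*(-1/203) - 45071*(-1/777) = -2481/203 + 45071/777 = 1031668/22533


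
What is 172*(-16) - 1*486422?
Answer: -489174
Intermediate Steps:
172*(-16) - 1*486422 = -2752 - 486422 = -489174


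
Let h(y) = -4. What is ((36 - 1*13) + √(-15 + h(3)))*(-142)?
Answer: -3266 - 142*I*√19 ≈ -3266.0 - 618.96*I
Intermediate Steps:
((36 - 1*13) + √(-15 + h(3)))*(-142) = ((36 - 1*13) + √(-15 - 4))*(-142) = ((36 - 13) + √(-19))*(-142) = (23 + I*√19)*(-142) = -3266 - 142*I*√19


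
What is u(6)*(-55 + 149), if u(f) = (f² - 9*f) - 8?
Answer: -2444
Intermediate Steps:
u(f) = -8 + f² - 9*f
u(6)*(-55 + 149) = (-8 + 6² - 9*6)*(-55 + 149) = (-8 + 36 - 54)*94 = -26*94 = -2444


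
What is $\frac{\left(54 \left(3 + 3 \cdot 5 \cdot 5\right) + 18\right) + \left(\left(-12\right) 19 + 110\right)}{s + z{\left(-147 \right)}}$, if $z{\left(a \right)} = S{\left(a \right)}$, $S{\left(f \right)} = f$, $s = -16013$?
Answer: $- \frac{257}{1010} \approx -0.25446$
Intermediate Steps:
$z{\left(a \right)} = a$
$\frac{\left(54 \left(3 + 3 \cdot 5 \cdot 5\right) + 18\right) + \left(\left(-12\right) 19 + 110\right)}{s + z{\left(-147 \right)}} = \frac{\left(54 \left(3 + 3 \cdot 5 \cdot 5\right) + 18\right) + \left(\left(-12\right) 19 + 110\right)}{-16013 - 147} = \frac{\left(54 \left(3 + 3 \cdot 25\right) + 18\right) + \left(-228 + 110\right)}{-16160} = \left(\left(54 \left(3 + 75\right) + 18\right) - 118\right) \left(- \frac{1}{16160}\right) = \left(\left(54 \cdot 78 + 18\right) - 118\right) \left(- \frac{1}{16160}\right) = \left(\left(4212 + 18\right) - 118\right) \left(- \frac{1}{16160}\right) = \left(4230 - 118\right) \left(- \frac{1}{16160}\right) = 4112 \left(- \frac{1}{16160}\right) = - \frac{257}{1010}$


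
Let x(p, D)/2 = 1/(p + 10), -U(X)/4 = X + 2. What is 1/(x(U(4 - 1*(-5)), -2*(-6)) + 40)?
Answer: 17/679 ≈ 0.025037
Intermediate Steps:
U(X) = -8 - 4*X (U(X) = -4*(X + 2) = -4*(2 + X) = -8 - 4*X)
x(p, D) = 2/(10 + p) (x(p, D) = 2/(p + 10) = 2/(10 + p))
1/(x(U(4 - 1*(-5)), -2*(-6)) + 40) = 1/(2/(10 + (-8 - 4*(4 - 1*(-5)))) + 40) = 1/(2/(10 + (-8 - 4*(4 + 5))) + 40) = 1/(2/(10 + (-8 - 4*9)) + 40) = 1/(2/(10 + (-8 - 36)) + 40) = 1/(2/(10 - 44) + 40) = 1/(2/(-34) + 40) = 1/(2*(-1/34) + 40) = 1/(-1/17 + 40) = 1/(679/17) = 17/679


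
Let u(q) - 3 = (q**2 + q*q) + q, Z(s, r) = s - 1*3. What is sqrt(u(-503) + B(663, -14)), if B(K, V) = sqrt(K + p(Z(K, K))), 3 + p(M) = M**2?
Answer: sqrt(505518 + 2*sqrt(109065)) ≈ 711.46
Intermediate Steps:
Z(s, r) = -3 + s (Z(s, r) = s - 3 = -3 + s)
p(M) = -3 + M**2
B(K, V) = sqrt(-3 + K + (-3 + K)**2) (B(K, V) = sqrt(K + (-3 + (-3 + K)**2)) = sqrt(-3 + K + (-3 + K)**2))
u(q) = 3 + q + 2*q**2 (u(q) = 3 + ((q**2 + q*q) + q) = 3 + ((q**2 + q**2) + q) = 3 + (2*q**2 + q) = 3 + (q + 2*q**2) = 3 + q + 2*q**2)
sqrt(u(-503) + B(663, -14)) = sqrt((3 - 503 + 2*(-503)**2) + sqrt(-3 + 663 + (-3 + 663)**2)) = sqrt((3 - 503 + 2*253009) + sqrt(-3 + 663 + 660**2)) = sqrt((3 - 503 + 506018) + sqrt(-3 + 663 + 435600)) = sqrt(505518 + sqrt(436260)) = sqrt(505518 + 2*sqrt(109065))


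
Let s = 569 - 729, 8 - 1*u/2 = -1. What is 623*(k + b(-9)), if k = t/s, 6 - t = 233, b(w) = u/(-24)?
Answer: 66661/160 ≈ 416.63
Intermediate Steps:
u = 18 (u = 16 - 2*(-1) = 16 + 2 = 18)
b(w) = -¾ (b(w) = 18/(-24) = 18*(-1/24) = -¾)
s = -160
t = -227 (t = 6 - 1*233 = 6 - 233 = -227)
k = 227/160 (k = -227/(-160) = -227*(-1/160) = 227/160 ≈ 1.4188)
623*(k + b(-9)) = 623*(227/160 - ¾) = 623*(107/160) = 66661/160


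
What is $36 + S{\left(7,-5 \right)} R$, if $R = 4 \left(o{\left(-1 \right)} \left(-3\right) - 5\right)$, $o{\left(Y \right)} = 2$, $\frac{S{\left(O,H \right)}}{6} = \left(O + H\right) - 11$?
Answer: $2412$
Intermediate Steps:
$S{\left(O,H \right)} = -66 + 6 H + 6 O$ ($S{\left(O,H \right)} = 6 \left(\left(O + H\right) - 11\right) = 6 \left(\left(H + O\right) - 11\right) = 6 \left(-11 + H + O\right) = -66 + 6 H + 6 O$)
$R = -44$ ($R = 4 \left(2 \left(-3\right) - 5\right) = 4 \left(-6 - 5\right) = 4 \left(-11\right) = -44$)
$36 + S{\left(7,-5 \right)} R = 36 + \left(-66 + 6 \left(-5\right) + 6 \cdot 7\right) \left(-44\right) = 36 + \left(-66 - 30 + 42\right) \left(-44\right) = 36 - -2376 = 36 + 2376 = 2412$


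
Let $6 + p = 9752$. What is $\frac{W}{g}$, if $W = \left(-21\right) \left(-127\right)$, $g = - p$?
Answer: $- \frac{2667}{9746} \approx -0.27365$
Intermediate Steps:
$p = 9746$ ($p = -6 + 9752 = 9746$)
$g = -9746$ ($g = \left(-1\right) 9746 = -9746$)
$W = 2667$
$\frac{W}{g} = \frac{2667}{-9746} = 2667 \left(- \frac{1}{9746}\right) = - \frac{2667}{9746}$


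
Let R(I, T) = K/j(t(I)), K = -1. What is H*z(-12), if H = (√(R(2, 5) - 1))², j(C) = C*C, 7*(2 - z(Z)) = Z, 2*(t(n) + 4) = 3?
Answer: -754/175 ≈ -4.3086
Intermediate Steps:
t(n) = -5/2 (t(n) = -4 + (½)*3 = -4 + 3/2 = -5/2)
z(Z) = 2 - Z/7
j(C) = C²
R(I, T) = -4/25 (R(I, T) = -1/((-5/2)²) = -1/25/4 = -1*4/25 = -4/25)
H = -29/25 (H = (√(-4/25 - 1))² = (√(-29/25))² = (I*√29/5)² = -29/25 ≈ -1.1600)
H*z(-12) = -29*(2 - ⅐*(-12))/25 = -29*(2 + 12/7)/25 = -29/25*26/7 = -754/175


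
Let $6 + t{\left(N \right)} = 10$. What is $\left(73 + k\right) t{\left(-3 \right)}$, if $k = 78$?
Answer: $604$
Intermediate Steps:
$t{\left(N \right)} = 4$ ($t{\left(N \right)} = -6 + 10 = 4$)
$\left(73 + k\right) t{\left(-3 \right)} = \left(73 + 78\right) 4 = 151 \cdot 4 = 604$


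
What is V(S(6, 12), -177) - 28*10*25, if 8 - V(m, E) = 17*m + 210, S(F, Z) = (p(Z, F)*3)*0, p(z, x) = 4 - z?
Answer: -7202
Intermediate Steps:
S(F, Z) = 0 (S(F, Z) = ((4 - Z)*3)*0 = (12 - 3*Z)*0 = 0)
V(m, E) = -202 - 17*m (V(m, E) = 8 - (17*m + 210) = 8 - (210 + 17*m) = 8 + (-210 - 17*m) = -202 - 17*m)
V(S(6, 12), -177) - 28*10*25 = (-202 - 17*0) - 28*10*25 = (-202 + 0) - 280*25 = -202 - 7000 = -7202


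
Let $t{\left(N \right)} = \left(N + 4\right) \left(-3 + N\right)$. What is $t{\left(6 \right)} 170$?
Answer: $5100$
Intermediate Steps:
$t{\left(N \right)} = \left(-3 + N\right) \left(4 + N\right)$ ($t{\left(N \right)} = \left(4 + N\right) \left(-3 + N\right) = \left(-3 + N\right) \left(4 + N\right)$)
$t{\left(6 \right)} 170 = \left(-12 + 6 + 6^{2}\right) 170 = \left(-12 + 6 + 36\right) 170 = 30 \cdot 170 = 5100$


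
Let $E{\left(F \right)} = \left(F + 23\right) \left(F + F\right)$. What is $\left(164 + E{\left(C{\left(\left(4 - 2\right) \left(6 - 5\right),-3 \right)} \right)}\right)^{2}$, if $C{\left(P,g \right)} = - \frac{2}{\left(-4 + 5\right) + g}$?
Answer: $44944$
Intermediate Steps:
$C{\left(P,g \right)} = - \frac{2}{1 + g}$
$E{\left(F \right)} = 2 F \left(23 + F\right)$ ($E{\left(F \right)} = \left(23 + F\right) 2 F = 2 F \left(23 + F\right)$)
$\left(164 + E{\left(C{\left(\left(4 - 2\right) \left(6 - 5\right),-3 \right)} \right)}\right)^{2} = \left(164 + 2 \left(- \frac{2}{1 - 3}\right) \left(23 - \frac{2}{1 - 3}\right)\right)^{2} = \left(164 + 2 \left(- \frac{2}{-2}\right) \left(23 - \frac{2}{-2}\right)\right)^{2} = \left(164 + 2 \left(\left(-2\right) \left(- \frac{1}{2}\right)\right) \left(23 - -1\right)\right)^{2} = \left(164 + 2 \cdot 1 \left(23 + 1\right)\right)^{2} = \left(164 + 2 \cdot 1 \cdot 24\right)^{2} = \left(164 + 48\right)^{2} = 212^{2} = 44944$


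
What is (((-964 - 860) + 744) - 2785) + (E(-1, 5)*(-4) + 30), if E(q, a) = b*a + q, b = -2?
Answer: -3791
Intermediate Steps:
E(q, a) = q - 2*a (E(q, a) = -2*a + q = q - 2*a)
(((-964 - 860) + 744) - 2785) + (E(-1, 5)*(-4) + 30) = (((-964 - 860) + 744) - 2785) + ((-1 - 2*5)*(-4) + 30) = ((-1824 + 744) - 2785) + ((-1 - 10)*(-4) + 30) = (-1080 - 2785) + (-11*(-4) + 30) = -3865 + (44 + 30) = -3865 + 74 = -3791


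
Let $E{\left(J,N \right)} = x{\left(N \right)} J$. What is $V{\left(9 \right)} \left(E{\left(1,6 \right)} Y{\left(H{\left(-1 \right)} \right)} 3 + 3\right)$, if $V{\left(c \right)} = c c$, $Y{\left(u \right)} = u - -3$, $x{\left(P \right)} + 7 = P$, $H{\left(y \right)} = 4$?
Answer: $-1458$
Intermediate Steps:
$x{\left(P \right)} = -7 + P$
$Y{\left(u \right)} = 3 + u$ ($Y{\left(u \right)} = u + 3 = 3 + u$)
$V{\left(c \right)} = c^{2}$
$E{\left(J,N \right)} = J \left(-7 + N\right)$ ($E{\left(J,N \right)} = \left(-7 + N\right) J = J \left(-7 + N\right)$)
$V{\left(9 \right)} \left(E{\left(1,6 \right)} Y{\left(H{\left(-1 \right)} \right)} 3 + 3\right) = 9^{2} \left(1 \left(-7 + 6\right) \left(3 + 4\right) 3 + 3\right) = 81 \left(1 \left(-1\right) 7 \cdot 3 + 3\right) = 81 \left(\left(-1\right) 7 \cdot 3 + 3\right) = 81 \left(\left(-7\right) 3 + 3\right) = 81 \left(-21 + 3\right) = 81 \left(-18\right) = -1458$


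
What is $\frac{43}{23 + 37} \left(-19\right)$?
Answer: $- \frac{817}{60} \approx -13.617$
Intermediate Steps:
$\frac{43}{23 + 37} \left(-19\right) = \frac{43}{60} \left(-19\right) = - \frac{817}{60}$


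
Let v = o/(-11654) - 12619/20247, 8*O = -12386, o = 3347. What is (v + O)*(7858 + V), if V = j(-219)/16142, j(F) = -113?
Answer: -30910769679460413867/2539228480264 ≈ -1.2173e+7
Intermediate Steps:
O = -6193/4 (O = (⅛)*(-12386) = -6193/4 ≈ -1548.3)
v = -214828535/235958538 (v = 3347/(-11654) - 12619/20247 = 3347*(-1/11654) - 12619*1/20247 = -3347/11654 - 12619/20247 = -214828535/235958538 ≈ -0.91045)
V = -113/16142 ≈ -0.0070004
(v + O)*(7858 + V) = (-214828535/235958538 - 6193/4)*(7858 - 113/16142) = -731075269987/471917076*126843723/16142 = -30910769679460413867/2539228480264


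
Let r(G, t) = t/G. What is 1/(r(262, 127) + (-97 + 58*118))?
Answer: 262/1767841 ≈ 0.00014820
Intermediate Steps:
1/(r(262, 127) + (-97 + 58*118)) = 1/(127/262 + (-97 + 58*118)) = 1/(127*(1/262) + (-97 + 6844)) = 1/(127/262 + 6747) = 1/(1767841/262) = 262/1767841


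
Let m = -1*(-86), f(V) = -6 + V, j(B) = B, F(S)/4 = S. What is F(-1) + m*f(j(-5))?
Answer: -950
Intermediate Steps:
F(S) = 4*S
m = 86
F(-1) + m*f(j(-5)) = 4*(-1) + 86*(-6 - 5) = -4 + 86*(-11) = -4 - 946 = -950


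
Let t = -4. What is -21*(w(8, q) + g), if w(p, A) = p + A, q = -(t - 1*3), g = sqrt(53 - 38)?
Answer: -315 - 21*sqrt(15) ≈ -396.33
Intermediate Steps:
g = sqrt(15) ≈ 3.8730
q = 7 (q = -(-4 - 1*3) = -(-4 - 3) = -1*(-7) = 7)
w(p, A) = A + p
-21*(w(8, q) + g) = -21*((7 + 8) + sqrt(15)) = -21*(15 + sqrt(15)) = -315 - 21*sqrt(15)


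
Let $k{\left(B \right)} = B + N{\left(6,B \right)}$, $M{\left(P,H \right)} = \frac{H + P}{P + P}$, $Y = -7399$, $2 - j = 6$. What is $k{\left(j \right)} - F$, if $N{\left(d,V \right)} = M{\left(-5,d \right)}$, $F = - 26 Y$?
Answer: $- \frac{1923781}{10} \approx -1.9238 \cdot 10^{5}$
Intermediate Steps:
$j = -4$ ($j = 2 - 6 = -4$)
$M{\left(P,H \right)} = \frac{H + P}{2 P}$
$F = 192374$ ($F = \left(-26\right) \left(-7399\right) = 192374$)
$N{\left(d,V \right)} = \frac{1}{2} - \frac{d}{10}$ ($N{\left(d,V \right)} = \frac{d - 5}{2 \left(-5\right)} = \frac{1}{2} \left(- \frac{1}{5}\right) \left(-5 + d\right) = \frac{1}{2} - \frac{d}{10}$)
$k{\left(B \right)} = - \frac{1}{10} + B$ ($k{\left(B \right)} = B + \left(\frac{1}{2} - \frac{3}{5}\right) = B - \frac{1}{10} = - \frac{1}{10} + B$)
$k{\left(j \right)} - F = \left(- \frac{1}{10} - 4\right) - 192374 = - \frac{41}{10} - 192374 = - \frac{1923781}{10}$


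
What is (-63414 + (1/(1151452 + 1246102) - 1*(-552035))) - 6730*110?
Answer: -603413993165/2397554 ≈ -2.5168e+5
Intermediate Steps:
(-63414 + (1/(1151452 + 1246102) - 1*(-552035))) - 6730*110 = (-63414 + (1/2397554 + 552035)) - 740300 = (-63414 + 1323533722391/2397554) - 740300 = 1171495233035/2397554 - 740300 = -603413993165/2397554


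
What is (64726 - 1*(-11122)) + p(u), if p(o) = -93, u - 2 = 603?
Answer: 75755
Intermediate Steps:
u = 605 (u = 2 + 603 = 605)
(64726 - 1*(-11122)) + p(u) = (64726 - 1*(-11122)) - 93 = (64726 + 11122) - 93 = 75848 - 93 = 75755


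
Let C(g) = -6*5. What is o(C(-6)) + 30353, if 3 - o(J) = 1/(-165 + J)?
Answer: 5919421/195 ≈ 30356.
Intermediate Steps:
C(g) = -30
o(J) = 3 - 1/(-165 + J)
o(C(-6)) + 30353 = (-496 + 3*(-30))/(-165 - 30) + 30353 = (-496 - 90)/(-195) + 30353 = -1/195*(-586) + 30353 = 586/195 + 30353 = 5919421/195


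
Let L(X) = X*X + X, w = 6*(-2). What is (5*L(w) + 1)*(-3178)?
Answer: -2100658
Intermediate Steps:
w = -12
L(X) = X + X² (L(X) = X² + X = X + X²)
(5*L(w) + 1)*(-3178) = (5*(-12*(1 - 12)) + 1)*(-3178) = (5*(-12*(-11)) + 1)*(-3178) = (5*132 + 1)*(-3178) = (660 + 1)*(-3178) = 661*(-3178) = -2100658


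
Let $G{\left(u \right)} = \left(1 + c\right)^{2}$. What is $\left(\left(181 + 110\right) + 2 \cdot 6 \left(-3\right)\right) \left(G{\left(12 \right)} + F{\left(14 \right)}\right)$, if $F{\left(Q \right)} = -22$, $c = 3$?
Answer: $-1530$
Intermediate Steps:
$G{\left(u \right)} = 16$ ($G{\left(u \right)} = \left(1 + 3\right)^{2} = 4^{2} = 16$)
$\left(\left(181 + 110\right) + 2 \cdot 6 \left(-3\right)\right) \left(G{\left(12 \right)} + F{\left(14 \right)}\right) = \left(\left(181 + 110\right) + 2 \cdot 6 \left(-3\right)\right) \left(16 - 22\right) = \left(291 + 12 \left(-3\right)\right) \left(-6\right) = \left(291 - 36\right) \left(-6\right) = 255 \left(-6\right) = -1530$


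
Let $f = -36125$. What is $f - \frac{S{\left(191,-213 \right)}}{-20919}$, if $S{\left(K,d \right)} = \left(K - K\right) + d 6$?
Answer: $- \frac{251900051}{6973} \approx -36125.0$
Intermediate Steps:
$S{\left(K,d \right)} = 6 d$ ($S{\left(K,d \right)} = 0 + 6 d = 6 d$)
$f - \frac{S{\left(191,-213 \right)}}{-20919} = -36125 - \frac{6 \left(-213\right)}{-20919} = -36125 - \left(-1278\right) \left(- \frac{1}{20919}\right) = -36125 - \frac{426}{6973} = - \frac{251900051}{6973}$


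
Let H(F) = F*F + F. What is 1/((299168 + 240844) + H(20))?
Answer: 1/540432 ≈ 1.8504e-6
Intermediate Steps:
H(F) = F + F² (H(F) = F² + F = F + F²)
1/((299168 + 240844) + H(20)) = 1/((299168 + 240844) + 20*(1 + 20)) = 1/(540012 + 20*21) = 1/(540012 + 420) = 1/540432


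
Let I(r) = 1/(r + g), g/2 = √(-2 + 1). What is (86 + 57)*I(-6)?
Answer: -429/20 - 143*I/20 ≈ -21.45 - 7.15*I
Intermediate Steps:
g = 2*I (g = 2*√(-2 + 1) = 2*√(-1) = 2*I ≈ 2.0*I)
I(r) = 1/(r + 2*I)
(86 + 57)*I(-6) = (86 + 57)/(-6 + 2*I) = 143*((-6 - 2*I)/40) = 143*(-6 - 2*I)/40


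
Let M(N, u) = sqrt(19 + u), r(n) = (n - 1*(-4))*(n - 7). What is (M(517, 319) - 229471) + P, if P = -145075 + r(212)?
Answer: -330266 + 13*sqrt(2) ≈ -3.3025e+5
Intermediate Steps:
r(n) = (-7 + n)*(4 + n) (r(n) = (n + 4)*(-7 + n) = (4 + n)*(-7 + n) = (-7 + n)*(4 + n))
P = -100795 (P = -145075 + (-28 + 212**2 - 3*212) = -145075 + (-28 + 44944 - 636) = -145075 + 44280 = -100795)
(M(517, 319) - 229471) + P = (sqrt(19 + 319) - 229471) - 100795 = (sqrt(338) - 229471) - 100795 = (13*sqrt(2) - 229471) - 100795 = (-229471 + 13*sqrt(2)) - 100795 = -330266 + 13*sqrt(2)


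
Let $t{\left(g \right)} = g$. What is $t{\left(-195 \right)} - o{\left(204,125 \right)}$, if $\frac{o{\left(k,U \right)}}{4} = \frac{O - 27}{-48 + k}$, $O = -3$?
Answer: $- \frac{2525}{13} \approx -194.23$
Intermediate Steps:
$o{\left(k,U \right)} = - \frac{120}{-48 + k}$ ($o{\left(k,U \right)} = 4 \frac{-3 - 27}{-48 + k} = 4 \left(- \frac{30}{-48 + k}\right) = - \frac{120}{-48 + k}$)
$t{\left(-195 \right)} - o{\left(204,125 \right)} = -195 - - \frac{120}{-48 + 204} = -195 - - \frac{120}{156} = -195 - \left(-120\right) \frac{1}{156} = -195 - - \frac{10}{13} = -195 + \frac{10}{13} = - \frac{2525}{13}$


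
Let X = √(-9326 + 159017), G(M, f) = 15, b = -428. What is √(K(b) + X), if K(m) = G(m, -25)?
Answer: √(15 + √149691) ≈ 20.047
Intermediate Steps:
K(m) = 15
X = √149691 ≈ 386.90
√(K(b) + X) = √(15 + √149691)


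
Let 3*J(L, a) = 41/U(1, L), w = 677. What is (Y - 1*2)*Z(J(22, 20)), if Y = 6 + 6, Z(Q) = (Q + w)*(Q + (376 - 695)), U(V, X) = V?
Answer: -18979520/9 ≈ -2.1088e+6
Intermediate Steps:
J(L, a) = 41/3 (J(L, a) = (41/1)/3 = (41*1)/3 = (⅓)*41 = 41/3)
Z(Q) = (-319 + Q)*(677 + Q) (Z(Q) = (Q + 677)*(Q + (376 - 695)) = (677 + Q)*(Q - 319) = (677 + Q)*(-319 + Q) = (-319 + Q)*(677 + Q))
Y = 12
(Y - 1*2)*Z(J(22, 20)) = (12 - 1*2)*(-215963 + (41/3)² + 358*(41/3)) = (12 - 2)*(-215963 + 1681/9 + 14678/3) = 10*(-1897952/9) = -18979520/9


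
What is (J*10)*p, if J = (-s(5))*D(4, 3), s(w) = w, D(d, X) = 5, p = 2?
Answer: -500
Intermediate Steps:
J = -25 (J = -1*5*5 = -5*5 = -25)
(J*10)*p = -25*10*2 = -250*2 = -500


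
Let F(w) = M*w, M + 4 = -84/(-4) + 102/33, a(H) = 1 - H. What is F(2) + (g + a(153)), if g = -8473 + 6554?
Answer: -22339/11 ≈ -2030.8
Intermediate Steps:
g = -1919
M = 221/11 (M = -4 + (-84/(-4) + 102/33) = -4 + (-84*(-¼) + 102*(1/33)) = -4 + (21 + 34/11) = -4 + 265/11 = 221/11 ≈ 20.091)
F(w) = 221*w/11
F(2) + (g + a(153)) = (221/11)*2 + (-1919 + (1 - 1*153)) = 442/11 + (-1919 + (1 - 153)) = 442/11 + (-1919 - 152) = 442/11 - 2071 = -22339/11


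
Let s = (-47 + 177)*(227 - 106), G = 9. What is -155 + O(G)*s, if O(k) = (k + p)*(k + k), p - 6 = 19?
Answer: 9626605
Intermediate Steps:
p = 25 (p = 6 + 19 = 25)
O(k) = 2*k*(25 + k) (O(k) = (k + 25)*(k + k) = (25 + k)*(2*k) = 2*k*(25 + k))
s = 15730 (s = 130*121 = 15730)
-155 + O(G)*s = -155 + (2*9*(25 + 9))*15730 = -155 + (2*9*34)*15730 = -155 + 612*15730 = -155 + 9626760 = 9626605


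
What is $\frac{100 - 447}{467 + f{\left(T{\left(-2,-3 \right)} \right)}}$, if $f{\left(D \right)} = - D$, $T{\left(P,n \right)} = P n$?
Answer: $- \frac{347}{461} \approx -0.75271$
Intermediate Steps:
$\frac{100 - 447}{467 + f{\left(T{\left(-2,-3 \right)} \right)}} = \frac{100 - 447}{467 - \left(-2\right) \left(-3\right)} = - \frac{347}{467 - 6} = - \frac{347}{461}$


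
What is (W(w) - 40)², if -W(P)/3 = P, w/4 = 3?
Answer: 5776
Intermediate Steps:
w = 12 (w = 4*3 = 12)
W(P) = -3*P
(W(w) - 40)² = (-3*12 - 40)² = (-36 - 40)² = (-76)² = 5776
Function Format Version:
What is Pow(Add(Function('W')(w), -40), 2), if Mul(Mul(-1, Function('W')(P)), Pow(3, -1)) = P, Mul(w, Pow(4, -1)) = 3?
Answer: 5776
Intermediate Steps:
w = 12 (w = Mul(4, 3) = 12)
Function('W')(P) = Mul(-3, P)
Pow(Add(Function('W')(w), -40), 2) = Pow(Add(Mul(-3, 12), -40), 2) = Pow(Add(-36, -40), 2) = Pow(-76, 2) = 5776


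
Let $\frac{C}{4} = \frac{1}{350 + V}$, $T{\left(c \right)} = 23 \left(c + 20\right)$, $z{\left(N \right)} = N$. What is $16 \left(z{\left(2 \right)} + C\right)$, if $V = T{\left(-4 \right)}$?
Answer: $\frac{11520}{359} \approx 32.089$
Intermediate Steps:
$T{\left(c \right)} = 460 + 23 c$ ($T{\left(c \right)} = 23 \left(20 + c\right) = 460 + 23 c$)
$V = 368$ ($V = 460 + 23 \left(-4\right) = 460 - 92 = 368$)
$C = \frac{2}{359}$ ($C = \frac{4}{350 + 368} = \frac{4}{718} = 4 \cdot \frac{1}{718} = \frac{2}{359} \approx 0.005571$)
$16 \left(z{\left(2 \right)} + C\right) = 16 \left(2 + \frac{2}{359}\right) = 16 \cdot \frac{720}{359} = \frac{11520}{359}$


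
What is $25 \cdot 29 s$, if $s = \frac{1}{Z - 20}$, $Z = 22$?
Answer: $\frac{725}{2} \approx 362.5$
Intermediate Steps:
$s = \frac{1}{2}$ ($s = \frac{1}{22 - 20} = \frac{1}{2} \approx 0.5$)
$25 \cdot 29 s = 25 \cdot 29 \cdot \frac{1}{2} = 725 \cdot \frac{1}{2} = \frac{725}{2}$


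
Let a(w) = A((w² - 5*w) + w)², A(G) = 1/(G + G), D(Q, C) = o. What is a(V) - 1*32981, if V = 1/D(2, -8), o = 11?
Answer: -243912835/7396 ≈ -32979.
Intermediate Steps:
D(Q, C) = 11
V = 1/11 ≈ 0.090909
A(G) = 1/(2*G)
a(w) = 1/(4*(w² - 4*w)²) (a(w) = (1/(2*((w² - 5*w) + w)))² = (1/(2*(w² - 4*w)))² = 1/(4*(w² - 4*w)²))
a(V) - 1*32981 = 1/(4*11⁻²*(-4 + 1/11)²) - 1*32981 = (¼)*121/(-43/11)² - 32981 = (¼)*121*(121/1849) - 32981 = 14641/7396 - 32981 = -243912835/7396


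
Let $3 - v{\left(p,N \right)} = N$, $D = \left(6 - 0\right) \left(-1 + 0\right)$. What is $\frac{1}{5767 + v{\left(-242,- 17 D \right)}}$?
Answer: $\frac{1}{5668} \approx 0.00017643$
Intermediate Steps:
$D = -6$ ($D = \left(6 + 0\right) \left(-1\right) = 6 \left(-1\right) = -6$)
$v{\left(p,N \right)} = 3 - N$
$\frac{1}{5767 + v{\left(-242,- 17 D \right)}} = \frac{1}{5767 + \left(3 - \left(-17\right) \left(-6\right)\right)} = \frac{1}{5767 + \left(3 - 102\right)} = \frac{1}{5767 - 99} = \frac{1}{5668}$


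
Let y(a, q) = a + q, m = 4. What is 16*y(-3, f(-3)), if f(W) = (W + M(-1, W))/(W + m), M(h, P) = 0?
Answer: -96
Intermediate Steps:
f(W) = W/(4 + W) (f(W) = (W + 0)/(W + 4) = W/(4 + W))
16*y(-3, f(-3)) = 16*(-3 - 3/(4 - 3)) = 16*(-3 - 3/1) = 16*(-3 - 3*1) = 16*(-3 - 3) = 16*(-6) = -96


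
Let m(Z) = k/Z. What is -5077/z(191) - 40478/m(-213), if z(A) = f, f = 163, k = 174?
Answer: 234078714/4727 ≈ 49520.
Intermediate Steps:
z(A) = 163
m(Z) = 174/Z
-5077/z(191) - 40478/m(-213) = -5077/163 - 40478/(174/(-213)) = -5077*1/163 - 40478/(174*(-1/213)) = -5077/163 - 40478/(-58/71) = -5077/163 - 40478*(-71/58) = -5077/163 + 1436969/29 = 234078714/4727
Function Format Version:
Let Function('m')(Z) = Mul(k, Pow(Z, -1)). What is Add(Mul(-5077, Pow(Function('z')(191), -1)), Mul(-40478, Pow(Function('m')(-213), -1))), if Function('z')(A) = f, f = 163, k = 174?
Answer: Rational(234078714, 4727) ≈ 49520.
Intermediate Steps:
Function('z')(A) = 163
Function('m')(Z) = Mul(174, Pow(Z, -1))
Add(Mul(-5077, Pow(Function('z')(191), -1)), Mul(-40478, Pow(Function('m')(-213), -1))) = Add(Mul(-5077, Pow(163, -1)), Mul(-40478, Pow(Mul(174, Pow(-213, -1)), -1))) = Add(Mul(-5077, Rational(1, 163)), Mul(-40478, Pow(Mul(174, Rational(-1, 213)), -1))) = Add(Rational(-5077, 163), Mul(-40478, Pow(Rational(-58, 71), -1))) = Add(Rational(-5077, 163), Mul(-40478, Rational(-71, 58))) = Add(Rational(-5077, 163), Rational(1436969, 29)) = Rational(234078714, 4727)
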